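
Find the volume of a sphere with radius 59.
Volume = (4/3) * pi * r³
Volume = (4/3) * pi * 59³
Volume = (4/3) * pi * 205379
Volume = 860289.54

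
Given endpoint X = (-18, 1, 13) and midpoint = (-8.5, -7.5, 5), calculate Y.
Y = (2×(-8.5) - (-18), 2×(-7.5) - 1, 2×5 - 13) = (1, -16, -3)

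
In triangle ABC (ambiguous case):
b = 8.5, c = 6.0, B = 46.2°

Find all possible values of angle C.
sin(C)/c = sin(B)/b  →  sin(C) = c·sin(B)/b = 6.0·sin(46.2°)/8.5 = 0.509478
C₁ = arcsin(0.509478) = 30.63°,  C₂ = 180° - C₁ = 149.37°
Check C₂: A = 180° - 46.2° - 149.37° = -15.57° ≤ 0, rejected
C = 30.63° (one solution)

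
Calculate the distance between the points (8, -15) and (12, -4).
Using the distance formula: d = sqrt((x₂-x₁)² + (y₂-y₁)²)
dx = 12 - 8 = 4
dy = (-4) - (-15) = 11
d = sqrt(4² + 11²) = sqrt(16 + 121) = sqrt(137) = 11.70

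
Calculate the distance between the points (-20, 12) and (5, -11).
Using the distance formula: d = sqrt((x₂-x₁)² + (y₂-y₁)²)
dx = 5 - (-20) = 25
dy = (-11) - 12 = -23
d = sqrt(25² + (-23)²) = sqrt(625 + 529) = sqrt(1154) = 33.97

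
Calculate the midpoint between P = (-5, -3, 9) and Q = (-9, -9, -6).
Midpoint = ((-5-9)/2, (-3-9)/2, (9-6)/2) = (-7, -6, 1.5)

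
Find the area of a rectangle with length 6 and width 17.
Area = length * width
Area = 6 * 17
Area = 102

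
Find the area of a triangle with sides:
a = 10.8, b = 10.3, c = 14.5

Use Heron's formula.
s = (a+b+c)/2 = (10.8+10.3+14.5)/2 = 17.8
A = √(s(s-a)(s-b)(s-c)) = √(17.8·7·7.5·3.3)
A = √3083.85 = 55.53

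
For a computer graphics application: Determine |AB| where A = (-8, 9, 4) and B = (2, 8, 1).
d = √[(10)² + (-1)² + (-3)²] = √110 = 10.49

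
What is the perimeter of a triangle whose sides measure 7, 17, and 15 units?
Perimeter = sum of all sides
Perimeter = 7 + 17 + 15
Perimeter = 39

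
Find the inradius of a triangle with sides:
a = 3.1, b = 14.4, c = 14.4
s = (a+b+c)/2 = (3.1+14.4+14.4)/2 = 15.95
Area = √(s(s-a)(s-b)(s-c)) = √(15.95·12.85·1.55·1.55) = 22.1903
r = Area/s = 22.1903/15.95 = 1.391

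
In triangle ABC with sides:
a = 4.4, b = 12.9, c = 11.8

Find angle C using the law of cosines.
cos(C) = (a² + b² - c²)/(2ab)
cos(C) = (4.4² + 12.9² - 11.8²)/(2·4.4·12.9) = 46.53/113.52 = 0.409884
C = arccos(0.409884) = 65.8°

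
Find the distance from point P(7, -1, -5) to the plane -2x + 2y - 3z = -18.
d = |(-2)(7) + 2(-1) + (-3)(-5) - (-18)| / √((-2)² + 2² + (-3)²) = 17/√17 = 4.123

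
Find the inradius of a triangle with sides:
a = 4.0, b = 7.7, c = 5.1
s = (a+b+c)/2 = (4.0+7.7+5.1)/2 = 8.4
Area = √(s(s-a)(s-b)(s-c)) = √(8.4·4.4·0.7·3.3) = 9.24
r = Area/s = 9.24/8.4 = 1.1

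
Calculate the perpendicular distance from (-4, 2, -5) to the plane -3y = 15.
d = |0(-4) + (-3)(2) + 0(-5) - (15)| / √(0² + (-3)² + 0²) = 21/√9 = 7.0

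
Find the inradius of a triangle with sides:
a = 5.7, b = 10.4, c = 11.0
s = (a+b+c)/2 = (5.7+10.4+11.0)/2 = 13.55
Area = √(s(s-a)(s-b)(s-c)) = √(13.55·7.85·3.15·2.55) = 29.2301
r = Area/s = 29.2301/13.55 = 2.157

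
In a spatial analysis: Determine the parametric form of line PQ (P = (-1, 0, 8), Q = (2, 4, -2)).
Direction vector d = Q - P = (3, 4, -10)
x = -1 + 3t, y = 0 + 4t, z = 8 - 10t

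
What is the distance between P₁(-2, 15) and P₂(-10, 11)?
Using the distance formula: d = sqrt((x₂-x₁)² + (y₂-y₁)²)
dx = (-10) - (-2) = -8
dy = 11 - 15 = -4
d = sqrt((-8)² + (-4)²) = sqrt(64 + 16) = sqrt(80) = 8.94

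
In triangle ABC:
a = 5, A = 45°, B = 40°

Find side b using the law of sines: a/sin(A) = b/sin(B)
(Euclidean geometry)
b = a·sin(B)/sin(A) = 5·sin(40°)/sin(45°)
b = 5·0.642788/0.707107 = 4.545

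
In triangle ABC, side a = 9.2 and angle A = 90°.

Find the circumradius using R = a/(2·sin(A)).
R = a/(2·sin(A)) = 9.2/(2·sin(90°))
R = 9.2/(2·1.000000) = 9.2/2.000000 = 4.6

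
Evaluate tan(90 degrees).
tan(90 degrees) = undefined
Decimal approximation: undefined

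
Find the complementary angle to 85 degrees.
Complementary angles sum to 90 degrees.
Other angle = 90 - 85
Other angle = 5 degrees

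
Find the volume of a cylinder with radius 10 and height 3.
Volume = pi * r² * h
Volume = pi * 10² * 3
Volume = pi * 100 * 3
Volume = pi * 300
Volume = 942.48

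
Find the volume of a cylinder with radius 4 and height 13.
Volume = pi * r² * h
Volume = pi * 4² * 13
Volume = pi * 16 * 13
Volume = pi * 208
Volume = 653.45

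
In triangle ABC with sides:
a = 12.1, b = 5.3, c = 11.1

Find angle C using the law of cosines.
cos(C) = (a² + b² - c²)/(2ab)
cos(C) = (12.1² + 5.3² - 11.1²)/(2·12.1·5.3) = 51.29/128.26 = 0.399891
C = arccos(0.399891) = 66.43°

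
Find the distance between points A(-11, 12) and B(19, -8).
Using the distance formula: d = sqrt((x₂-x₁)² + (y₂-y₁)²)
dx = 19 - (-11) = 30
dy = (-8) - 12 = -20
d = sqrt(30² + (-20)²) = sqrt(900 + 400) = sqrt(1300) = 36.06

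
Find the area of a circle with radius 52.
Area = pi * r²
Area = pi * 52²
Area = pi * 2704
Area = 8494.87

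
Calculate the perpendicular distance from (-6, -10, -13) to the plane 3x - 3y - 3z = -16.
d = |3(-6) + (-3)(-10) + (-3)(-13) - (-16)| / √(3² + (-3)² + (-3)²) = 67/√27 = 12.89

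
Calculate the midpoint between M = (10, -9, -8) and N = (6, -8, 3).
Midpoint = ((10+6)/2, (-9-8)/2, (-8+3)/2) = (8, -8.5, -2.5)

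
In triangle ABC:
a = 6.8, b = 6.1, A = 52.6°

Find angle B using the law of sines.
sin(B)/b = sin(A)/a
sin(B) = b·sin(A)/a = 6.1·sin(52.6°)/6.8 = 0.712637
B = arcsin(0.712637) = 45.45°  (b ≤ a, so B ≤ A and the acute solution is unique)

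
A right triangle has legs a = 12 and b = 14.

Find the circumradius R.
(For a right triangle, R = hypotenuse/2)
Hypotenuse c = √(12² + 14²) = √340 = 18.4391
R = c/2 = 9.22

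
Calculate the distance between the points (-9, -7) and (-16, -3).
Using the distance formula: d = sqrt((x₂-x₁)² + (y₂-y₁)²)
dx = (-16) - (-9) = -7
dy = (-3) - (-7) = 4
d = sqrt((-7)² + 4²) = sqrt(49 + 16) = sqrt(65) = 8.06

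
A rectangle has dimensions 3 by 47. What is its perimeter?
Perimeter = 2 * (length + width)
Perimeter = 2 * (3 + 47)
Perimeter = 2 * 50
Perimeter = 100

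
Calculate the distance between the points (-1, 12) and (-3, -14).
Using the distance formula: d = sqrt((x₂-x₁)² + (y₂-y₁)²)
dx = (-3) - (-1) = -2
dy = (-14) - 12 = -26
d = sqrt((-2)² + (-26)²) = sqrt(4 + 676) = sqrt(680) = 26.08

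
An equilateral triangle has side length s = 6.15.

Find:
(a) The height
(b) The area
(a) Height h = s·√3/2 = 6.15·√3/2 = 5.326
(b) Area = (√3/4)·s² = (√3/4)·6.15² = (√3/4)·37.8225 = 16.38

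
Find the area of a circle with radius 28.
Area = pi * r²
Area = pi * 28²
Area = pi * 784
Area = 2463.01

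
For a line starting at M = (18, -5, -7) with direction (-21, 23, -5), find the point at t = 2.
P(2) = (18 + (-21)(2), -5 + 23(2), -7 + (-5)(2)) = (-24, 41, -17)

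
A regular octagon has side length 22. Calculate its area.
For a regular 8-gon with side length s = 22:
Apothem a = s / (2*tan(pi/8)) = 22 / (2*tan(pi/8)) ≈ 26.55635
Perimeter P = 8 * 22 = 176
Area = (1/2) * P * a = (1/2) * 176 * 26.55635 = 2336.96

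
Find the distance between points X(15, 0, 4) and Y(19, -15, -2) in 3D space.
d = √[(4)² + (-15)² + (-6)²] = √277 = 16.64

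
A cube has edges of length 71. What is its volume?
Volume = s³
Volume = 71³
Volume = 357911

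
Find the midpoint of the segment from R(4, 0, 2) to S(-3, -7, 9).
Midpoint = ((4-3)/2, (0-7)/2, (2+9)/2) = (0.5, -3.5, 5.5)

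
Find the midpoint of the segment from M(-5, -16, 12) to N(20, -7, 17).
Midpoint = ((-5+20)/2, (-16-7)/2, (12+17)/2) = (7.5, -11.5, 14.5)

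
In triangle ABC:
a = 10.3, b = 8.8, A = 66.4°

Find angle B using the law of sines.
sin(B)/b = sin(A)/a
sin(B) = b·sin(A)/a = 8.8·sin(66.4°)/10.3 = 0.782912
B = arcsin(0.782912) = 51.53°  (b ≤ a, so B ≤ A and the acute solution is unique)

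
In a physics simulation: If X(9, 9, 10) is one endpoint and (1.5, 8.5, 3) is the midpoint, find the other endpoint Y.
Y = (2×1.5 - 9, 2×8.5 - 9, 2×3 - 10) = (-6, 8, -4)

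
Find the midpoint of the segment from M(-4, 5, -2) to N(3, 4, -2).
Midpoint = ((-4+3)/2, (5+4)/2, (-2-2)/2) = (-0.5, 4.5, -2)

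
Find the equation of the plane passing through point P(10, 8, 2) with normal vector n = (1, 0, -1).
d = n·P = (1)(10) + (0)(8) + (-1)(2) = 8
Plane: x - z = 8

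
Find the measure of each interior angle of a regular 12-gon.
Interior angle of a regular n-gon = (n-2)*180/n
Interior angle = (12-2)*180/12
Interior angle = 10*180/12
Interior angle = 1800/12
Interior angle = 150 degrees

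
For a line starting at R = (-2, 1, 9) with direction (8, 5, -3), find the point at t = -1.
P(-1) = (-2 + 8(-1), 1 + 5(-1), 9 + (-3)(-1)) = (-10, -4, 12)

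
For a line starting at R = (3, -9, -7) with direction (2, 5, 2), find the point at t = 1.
P(1) = (3 + 2(1), -9 + 5(1), -7 + 2(1)) = (5, -4, -5)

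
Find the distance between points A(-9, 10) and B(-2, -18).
Using the distance formula: d = sqrt((x₂-x₁)² + (y₂-y₁)²)
dx = (-2) - (-9) = 7
dy = (-18) - 10 = -28
d = sqrt(7² + (-28)²) = sqrt(49 + 784) = sqrt(833) = 28.86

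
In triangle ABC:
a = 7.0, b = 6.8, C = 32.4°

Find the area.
Using A = ½ab·sin(C):
A = ½·7.0·6.8·sin(32.4°) = ½·47.6·0.535827 = 12.75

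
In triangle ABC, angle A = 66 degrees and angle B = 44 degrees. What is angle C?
Sum of angles in a triangle = 180 degrees
Third angle = 180 - 66 - 44
Third angle = 70 degrees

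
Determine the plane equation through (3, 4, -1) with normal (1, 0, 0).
d = n·P = (1)(3) + (0)(4) + (0)(-1) = 3
Plane: x = 3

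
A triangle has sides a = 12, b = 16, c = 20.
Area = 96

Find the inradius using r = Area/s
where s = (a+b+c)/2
s = (12+16+20)/2 = 24
r = Area/s = 96/24 = 4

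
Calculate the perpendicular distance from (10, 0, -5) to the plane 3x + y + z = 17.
d = |3(10) + 1(0) + 1(-5) - (17)| / √(3² + 1² + 1²) = 8/√11 = 2.412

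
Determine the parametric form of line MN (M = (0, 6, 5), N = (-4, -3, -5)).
Direction vector d = N - M = (-4, -9, -10)
x = 0 - 4t, y = 6 - 9t, z = 5 - 10t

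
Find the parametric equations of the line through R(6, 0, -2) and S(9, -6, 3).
Direction vector d = S - R = (3, -6, 5)
x = 6 + 3t, y = 0 - 6t, z = -2 + 5t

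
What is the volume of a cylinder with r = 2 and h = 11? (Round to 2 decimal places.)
Volume = pi * r² * h
Volume = pi * 2² * 11
Volume = pi * 4 * 11
Volume = pi * 44
Volume = 138.23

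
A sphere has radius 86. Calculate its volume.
Volume = (4/3) * pi * r³
Volume = (4/3) * pi * 86³
Volume = (4/3) * pi * 636056
Volume = 2664305.14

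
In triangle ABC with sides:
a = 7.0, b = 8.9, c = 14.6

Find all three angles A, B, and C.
By the law of cosines:
cos(A) = (b² + c² - a²)/(2bc) = 0.936471  →  A = 20.53°
cos(B) = (a² + c² - b²)/(2ac) = 0.895059  →  B = 26.48°
cos(C) = (a² + b² - c²)/(2ab) = -0.681782  →  C = 133°
Check: A + B + C = 180.0° ✓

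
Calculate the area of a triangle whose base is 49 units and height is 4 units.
Area = (1/2) * base * height
Area = (1/2) * 49 * 4
Area = 98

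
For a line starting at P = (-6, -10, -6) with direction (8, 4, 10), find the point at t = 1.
P(1) = (-6 + 8(1), -10 + 4(1), -6 + 10(1)) = (2, -6, 4)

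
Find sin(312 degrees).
sin(312 degrees) = -0.7431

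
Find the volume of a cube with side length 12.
Volume = s³
Volume = 12³
Volume = 1728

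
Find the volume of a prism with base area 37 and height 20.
Volume = base area * height
Volume = 37 * 20
Volume = 740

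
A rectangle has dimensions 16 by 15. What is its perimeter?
Perimeter = 2 * (length + width)
Perimeter = 2 * (16 + 15)
Perimeter = 2 * 31
Perimeter = 62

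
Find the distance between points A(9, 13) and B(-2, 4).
Using the distance formula: d = sqrt((x₂-x₁)² + (y₂-y₁)²)
dx = (-2) - 9 = -11
dy = 4 - 13 = -9
d = sqrt((-11)² + (-9)²) = sqrt(121 + 81) = sqrt(202) = 14.21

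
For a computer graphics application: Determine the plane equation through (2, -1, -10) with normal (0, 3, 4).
d = n·P = (0)(2) + (3)(-1) + (4)(-10) = -43
Plane: 3y + 4z = -43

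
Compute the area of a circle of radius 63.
Area = pi * r²
Area = pi * 63²
Area = pi * 3969
Area = 12468.98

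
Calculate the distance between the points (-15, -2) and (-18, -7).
Using the distance formula: d = sqrt((x₂-x₁)² + (y₂-y₁)²)
dx = (-18) - (-15) = -3
dy = (-7) - (-2) = -5
d = sqrt((-3)² + (-5)²) = sqrt(9 + 25) = sqrt(34) = 5.83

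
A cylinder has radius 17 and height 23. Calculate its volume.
Volume = pi * r² * h
Volume = pi * 17² * 23
Volume = pi * 289 * 23
Volume = pi * 6647
Volume = 20882.17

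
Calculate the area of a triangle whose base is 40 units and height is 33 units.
Area = (1/2) * base * height
Area = (1/2) * 40 * 33
Area = 660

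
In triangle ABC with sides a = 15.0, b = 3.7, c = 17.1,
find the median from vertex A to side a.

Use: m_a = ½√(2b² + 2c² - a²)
m_a = ½√(2·3.7² + 2·17.1² - 15.0²)
m_a = ½√(27.38 + 584.82 - 225) = ½√387.2 = 9.839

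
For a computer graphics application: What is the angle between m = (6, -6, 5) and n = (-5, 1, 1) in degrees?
m·n = -31, |m|² = 97, |n|² = 27
cos θ = -31/√2619 ≈ -0.6058
θ ≈ 127.3°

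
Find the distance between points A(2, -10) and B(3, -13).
Using the distance formula: d = sqrt((x₂-x₁)² + (y₂-y₁)²)
dx = 3 - 2 = 1
dy = (-13) - (-10) = -3
d = sqrt(1² + (-3)²) = sqrt(1 + 9) = sqrt(10) = 3.16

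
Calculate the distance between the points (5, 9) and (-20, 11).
Using the distance formula: d = sqrt((x₂-x₁)² + (y₂-y₁)²)
dx = (-20) - 5 = -25
dy = 11 - 9 = 2
d = sqrt((-25)² + 2²) = sqrt(625 + 4) = sqrt(629) = 25.08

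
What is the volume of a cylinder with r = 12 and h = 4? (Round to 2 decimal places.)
Volume = pi * r² * h
Volume = pi * 12² * 4
Volume = pi * 144 * 4
Volume = pi * 576
Volume = 1809.56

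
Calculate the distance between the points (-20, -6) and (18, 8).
Using the distance formula: d = sqrt((x₂-x₁)² + (y₂-y₁)²)
dx = 18 - (-20) = 38
dy = 8 - (-6) = 14
d = sqrt(38² + 14²) = sqrt(1444 + 196) = sqrt(1640) = 40.50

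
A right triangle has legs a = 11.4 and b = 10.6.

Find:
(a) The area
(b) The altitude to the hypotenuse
(a) Area = ½ab = ½·11.4·10.6 = 60.42
(b) Hypotenuse c = √(11.4² + 10.6²) = √242.32 = 15.5666
    Area = ½·c·h_c  →  h_c = 2·Area/c = 2·60.42/15.5666 = 7.763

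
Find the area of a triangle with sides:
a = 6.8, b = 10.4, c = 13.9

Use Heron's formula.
s = (a+b+c)/2 = (6.8+10.4+13.9)/2 = 15.55
A = √(s(s-a)(s-b)(s-c)) = √(15.55·8.75·5.15·1.65)
A = √1156.19 = 34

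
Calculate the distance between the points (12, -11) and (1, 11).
Using the distance formula: d = sqrt((x₂-x₁)² + (y₂-y₁)²)
dx = 1 - 12 = -11
dy = 11 - (-11) = 22
d = sqrt((-11)² + 22²) = sqrt(121 + 484) = sqrt(605) = 24.60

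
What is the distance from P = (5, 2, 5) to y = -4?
d = |0(5) + 1(2) + 0(5) - (-4)| / √(0² + 1² + 0²) = 6/√1 = 6.0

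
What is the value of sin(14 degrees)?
sin(14 degrees) = 0.2419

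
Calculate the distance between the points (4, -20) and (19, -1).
Using the distance formula: d = sqrt((x₂-x₁)² + (y₂-y₁)²)
dx = 19 - 4 = 15
dy = (-1) - (-20) = 19
d = sqrt(15² + 19²) = sqrt(225 + 361) = sqrt(586) = 24.21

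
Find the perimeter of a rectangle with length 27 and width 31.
Perimeter = 2 * (length + width)
Perimeter = 2 * (27 + 31)
Perimeter = 2 * 58
Perimeter = 116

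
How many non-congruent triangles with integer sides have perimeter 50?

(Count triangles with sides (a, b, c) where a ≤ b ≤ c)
With a ≤ b ≤ c and a + b + c = 50, the triangle inequality a + b > c gives c < 50/2, so c ≤ 24.
Iterate a from 1 to ⌊p/3⌋ = 16; for each a, b ranges from a to ⌊(p−a)/2⌋ with c = p − a − b, keeping only c ≥ b.
Triples: (2, 24, 24), (3, 23, 24), (4, 22, 24), …
Count = 52 triangles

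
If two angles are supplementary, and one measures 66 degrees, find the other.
Supplementary angles sum to 180 degrees.
Other angle = 180 - 66
Other angle = 114 degrees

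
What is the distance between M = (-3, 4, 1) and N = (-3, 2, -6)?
d = √[(0)² + (-2)² + (-7)²] = √53 = 7.28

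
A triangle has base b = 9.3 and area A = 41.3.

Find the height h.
A = ½bh  →  h = 2A/b
h = 2·41.3/9.3 = 8.882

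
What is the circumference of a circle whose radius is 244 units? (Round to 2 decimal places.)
Circumference = 2 * pi * r
Circumference = 2 * pi * 244
Circumference = 1533.10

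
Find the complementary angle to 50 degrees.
Complementary angles sum to 90 degrees.
Other angle = 90 - 50
Other angle = 40 degrees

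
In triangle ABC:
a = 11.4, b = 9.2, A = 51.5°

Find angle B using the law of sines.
sin(B)/b = sin(A)/a
sin(B) = b·sin(A)/a = 9.2·sin(51.5°)/11.4 = 0.631579
B = arcsin(0.631579) = 39.17°  (b ≤ a, so B ≤ A and the acute solution is unique)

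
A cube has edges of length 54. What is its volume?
Volume = s³
Volume = 54³
Volume = 157464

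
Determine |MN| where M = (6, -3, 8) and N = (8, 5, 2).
d = √[(2)² + (8)² + (-6)²] = √104 = 10.2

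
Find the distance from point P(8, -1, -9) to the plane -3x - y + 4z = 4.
d = |(-3)(8) + (-1)(-1) + 4(-9) - (4)| / √((-3)² + (-1)² + 4²) = 63/√26 = 12.36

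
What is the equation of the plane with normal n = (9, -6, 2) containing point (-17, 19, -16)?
d = n·P = (9)(-17) + (-6)(19) + (2)(-16) = -299
Plane: 9x - 6y + 2z = -299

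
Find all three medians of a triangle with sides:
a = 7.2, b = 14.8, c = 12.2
Using m_x = ½√(2y² + 2z² - x²):
m_a = ½√(2·14.8² + 2·12.2² - 7.2²) = ½√683.92 = 13.08
m_b = ½√(2·7.2² + 2·12.2² - 14.8²) = ½√182.32 = 6.751
m_c = ½√(2·7.2² + 2·14.8² - 12.2²) = ½√392.92 = 9.911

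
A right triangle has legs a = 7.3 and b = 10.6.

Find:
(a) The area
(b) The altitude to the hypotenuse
(a) Area = ½ab = ½·7.3·10.6 = 38.69
(b) Hypotenuse c = √(7.3² + 10.6²) = √165.65 = 12.8705
    Area = ½·c·h_c  →  h_c = 2·Area/c = 2·38.69/12.8705 = 6.012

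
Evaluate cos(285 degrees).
cos(285 degrees) = 0.2588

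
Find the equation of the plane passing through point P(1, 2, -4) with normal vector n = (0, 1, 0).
d = n·P = (0)(1) + (1)(2) + (0)(-4) = 2
Plane: y = 2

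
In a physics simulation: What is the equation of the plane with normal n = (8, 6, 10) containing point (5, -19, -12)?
d = n·P = (8)(5) + (6)(-19) + (10)(-12) = -194
Plane: 8x + 6y + 10z = -194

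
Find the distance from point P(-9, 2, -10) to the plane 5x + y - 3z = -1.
d = |5(-9) + 1(2) + (-3)(-10) - (-1)| / √(5² + 1² + (-3)²) = 12/√35 = 2.028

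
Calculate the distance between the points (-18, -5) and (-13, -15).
Using the distance formula: d = sqrt((x₂-x₁)² + (y₂-y₁)²)
dx = (-13) - (-18) = 5
dy = (-15) - (-5) = -10
d = sqrt(5² + (-10)²) = sqrt(25 + 100) = sqrt(125) = 11.18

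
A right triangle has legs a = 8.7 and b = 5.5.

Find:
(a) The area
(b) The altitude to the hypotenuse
(a) Area = ½ab = ½·8.7·5.5 = 23.925
(b) Hypotenuse c = √(8.7² + 5.5²) = √105.94 = 10.2927
    Area = ½·c·h_c  →  h_c = 2·Area/c = 2·23.925/10.2927 = 4.649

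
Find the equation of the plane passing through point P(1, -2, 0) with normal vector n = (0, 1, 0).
d = n·P = (0)(1) + (1)(-2) + (0)(0) = -2
Plane: y = -2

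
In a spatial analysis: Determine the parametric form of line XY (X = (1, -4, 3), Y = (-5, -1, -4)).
Direction vector d = Y - X = (-6, 3, -7)
x = 1 - 6t, y = -4 + 3t, z = 3 - 7t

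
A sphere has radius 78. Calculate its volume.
Volume = (4/3) * pi * r³
Volume = (4/3) * pi * 78³
Volume = (4/3) * pi * 474552
Volume = 1987798.77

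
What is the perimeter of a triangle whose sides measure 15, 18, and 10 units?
Perimeter = sum of all sides
Perimeter = 15 + 18 + 10
Perimeter = 43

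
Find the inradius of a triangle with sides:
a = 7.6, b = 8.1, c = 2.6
s = (a+b+c)/2 = (7.6+8.1+2.6)/2 = 9.15
Area = √(s(s-a)(s-b)(s-c)) = √(9.15·1.55·1.05·6.55) = 9.87624
r = Area/s = 9.87624/9.15 = 1.079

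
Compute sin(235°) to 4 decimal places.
sin(235 degrees) = -0.8192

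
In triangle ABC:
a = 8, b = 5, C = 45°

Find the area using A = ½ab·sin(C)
A = ½·8·5·sin(45°) = ½·40·0.707107 = 14.14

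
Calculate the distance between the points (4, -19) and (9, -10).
Using the distance formula: d = sqrt((x₂-x₁)² + (y₂-y₁)²)
dx = 9 - 4 = 5
dy = (-10) - (-19) = 9
d = sqrt(5² + 9²) = sqrt(25 + 81) = sqrt(106) = 10.30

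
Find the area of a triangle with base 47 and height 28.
Area = (1/2) * base * height
Area = (1/2) * 47 * 28
Area = 658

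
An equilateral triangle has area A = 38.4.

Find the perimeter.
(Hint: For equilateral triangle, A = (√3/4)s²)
A = (√3/4)s²  →  s² = 4A/√3 = 4·38.4/√3 = 88.681
s = 9.41706
Perimeter = 3s = 28.25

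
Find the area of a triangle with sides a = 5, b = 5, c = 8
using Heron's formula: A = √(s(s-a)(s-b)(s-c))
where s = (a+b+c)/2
s = (5+5+8)/2 = 9
A = √(9·4·4·1) = √144 = 12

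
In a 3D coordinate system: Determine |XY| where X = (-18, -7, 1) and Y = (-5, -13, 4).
d = √[(13)² + (-6)² + (3)²] = √214 = 14.63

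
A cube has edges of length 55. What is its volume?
Volume = s³
Volume = 55³
Volume = 166375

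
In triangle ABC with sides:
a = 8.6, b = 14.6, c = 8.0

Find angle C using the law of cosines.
cos(C) = (a² + b² - c²)/(2ab)
cos(C) = (8.6² + 14.6² - 8.0²)/(2·8.6·14.6) = 223.12/251.12 = 0.888500
C = arccos(0.888500) = 27.31°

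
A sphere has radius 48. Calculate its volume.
Volume = (4/3) * pi * r³
Volume = (4/3) * pi * 48³
Volume = (4/3) * pi * 110592
Volume = 463246.69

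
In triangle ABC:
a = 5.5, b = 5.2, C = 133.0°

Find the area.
Using A = ½ab·sin(C):
A = ½·5.5·5.2·sin(133.0°) = ½·28.6·0.731354 = 10.46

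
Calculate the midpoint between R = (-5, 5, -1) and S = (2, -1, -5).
Midpoint = ((-5+2)/2, (5-1)/2, (-1-5)/2) = (-1.5, 2, -3)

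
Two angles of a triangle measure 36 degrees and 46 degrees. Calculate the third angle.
Sum of angles in a triangle = 180 degrees
Third angle = 180 - 36 - 46
Third angle = 98 degrees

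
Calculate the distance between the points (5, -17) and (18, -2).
Using the distance formula: d = sqrt((x₂-x₁)² + (y₂-y₁)²)
dx = 18 - 5 = 13
dy = (-2) - (-17) = 15
d = sqrt(13² + 15²) = sqrt(169 + 225) = sqrt(394) = 19.85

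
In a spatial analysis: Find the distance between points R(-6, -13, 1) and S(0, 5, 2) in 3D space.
d = √[(6)² + (18)² + (1)²] = √361 = 19.0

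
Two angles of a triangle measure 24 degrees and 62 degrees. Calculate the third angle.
Sum of angles in a triangle = 180 degrees
Third angle = 180 - 24 - 62
Third angle = 94 degrees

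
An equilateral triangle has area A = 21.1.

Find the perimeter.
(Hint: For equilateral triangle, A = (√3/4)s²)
A = (√3/4)s²  →  s² = 4A/√3 = 4·21.1/√3 = 48.7284
s = 6.98057
Perimeter = 3s = 20.94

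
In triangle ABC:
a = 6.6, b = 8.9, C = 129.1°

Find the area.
Using A = ½ab·sin(C):
A = ½·6.6·8.9·sin(129.1°) = ½·58.74·0.776046 = 22.79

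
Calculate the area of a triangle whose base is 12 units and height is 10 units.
Area = (1/2) * base * height
Area = (1/2) * 12 * 10
Area = 60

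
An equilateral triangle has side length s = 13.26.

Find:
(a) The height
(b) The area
(a) Height h = s·√3/2 = 13.26·√3/2 = 11.48
(b) Area = (√3/4)·s² = (√3/4)·13.26² = (√3/4)·175.828 = 76.14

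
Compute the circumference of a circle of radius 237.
Circumference = 2 * pi * r
Circumference = 2 * pi * 237
Circumference = 1489.11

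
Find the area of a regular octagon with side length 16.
For a regular 8-gon with side length s = 16:
Apothem a = s / (2*tan(pi/8)) = 16 / (2*tan(pi/8)) ≈ 19.3137
Perimeter P = 8 * 16 = 128
Area = (1/2) * P * a = (1/2) * 128 * 19.3137 = 1236.08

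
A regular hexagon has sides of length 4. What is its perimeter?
Perimeter = number of sides * side length
Perimeter = 6 * 4
Perimeter = 24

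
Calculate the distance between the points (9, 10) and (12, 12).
Using the distance formula: d = sqrt((x₂-x₁)² + (y₂-y₁)²)
dx = 12 - 9 = 3
dy = 12 - 10 = 2
d = sqrt(3² + 2²) = sqrt(9 + 4) = sqrt(13) = 3.61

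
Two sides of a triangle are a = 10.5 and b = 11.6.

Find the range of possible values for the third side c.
By the triangle inequality: |a - b| < c < a + b
|10.5 - 11.6| < c < 10.5 + 11.6
1.1 < c < 22.1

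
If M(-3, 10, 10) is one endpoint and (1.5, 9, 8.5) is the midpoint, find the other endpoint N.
N = (2×1.5 - (-3), 2×9 - 10, 2×8.5 - 10) = (6, 8, 7)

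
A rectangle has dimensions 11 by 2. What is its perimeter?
Perimeter = 2 * (length + width)
Perimeter = 2 * (11 + 2)
Perimeter = 2 * 13
Perimeter = 26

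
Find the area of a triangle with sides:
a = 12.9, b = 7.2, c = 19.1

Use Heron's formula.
s = (a+b+c)/2 = (12.9+7.2+19.1)/2 = 19.6
A = √(s(s-a)(s-b)(s-c)) = √(19.6·6.7·12.4·0.5)
A = √814.184 = 28.53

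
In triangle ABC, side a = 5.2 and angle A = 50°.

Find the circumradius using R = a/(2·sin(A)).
R = a/(2·sin(A)) = 5.2/(2·sin(50°))
R = 5.2/(2·0.766044) = 5.2/1.532089 = 3.394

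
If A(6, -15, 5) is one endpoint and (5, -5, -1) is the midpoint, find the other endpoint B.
B = (2×5 - 6, 2×(-5) - (-15), 2×(-1) - 5) = (4, 5, -7)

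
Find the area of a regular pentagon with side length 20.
For a regular 5-gon with side length s = 20:
Apothem a = s / (2*tan(pi/5)) = 20 / (2*tan(pi/5)) ≈ 13.7638
Perimeter P = 5 * 20 = 100
Area = (1/2) * P * a = (1/2) * 100 * 13.7638 = 688.19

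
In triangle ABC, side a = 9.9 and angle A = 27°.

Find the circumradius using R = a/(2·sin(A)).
R = a/(2·sin(A)) = 9.9/(2·sin(27°))
R = 9.9/(2·0.453990) = 9.9/0.907981 = 10.9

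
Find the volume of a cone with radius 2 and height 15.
Volume = (1/3) * pi * r² * h
Volume = (1/3) * pi * 2² * 15
Volume = (1/3) * pi * 4 * 15
Volume = (1/3) * pi * 60
Volume = 62.83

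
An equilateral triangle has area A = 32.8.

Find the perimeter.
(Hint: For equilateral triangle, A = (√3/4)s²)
A = (√3/4)s²  →  s² = 4A/√3 = 4·32.8/√3 = 75.7484
s = 8.70335
Perimeter = 3s = 26.11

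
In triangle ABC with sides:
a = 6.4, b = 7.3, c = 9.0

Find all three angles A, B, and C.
By the law of cosines:
cos(A) = (b² + c² - a²)/(2bc) = 0.710274  →  A = 44.74°
cos(B) = (a² + c² - b²)/(2ac) = 0.596094  →  B = 53.41°
cos(C) = (a² + b² - c²)/(2ab) = 0.141802  →  C = 81.85°
Check: A + B + C = 180.0° ✓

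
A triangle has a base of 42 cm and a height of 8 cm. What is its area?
Area = (1/2) * base * height
Area = (1/2) * 42 * 8
Area = 168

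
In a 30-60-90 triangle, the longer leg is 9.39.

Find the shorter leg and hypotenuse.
In a 30-60-90 triangle, sides are in ratio 1 : √3 : 2.
Long leg = short leg·√3  →  short leg = 9.39/√3 = 5.421
Hypotenuse = 2·(short leg) = 2·9.39/√3 = 10.84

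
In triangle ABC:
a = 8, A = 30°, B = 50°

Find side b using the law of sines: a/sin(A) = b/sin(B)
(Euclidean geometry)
b = a·sin(B)/sin(A) = 8·sin(50°)/sin(30°)
b = 8·0.766044/0.500000 = 12.26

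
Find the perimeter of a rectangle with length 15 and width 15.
Perimeter = 2 * (length + width)
Perimeter = 2 * (15 + 15)
Perimeter = 2 * 30
Perimeter = 60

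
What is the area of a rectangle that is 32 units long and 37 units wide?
Area = length * width
Area = 32 * 37
Area = 1184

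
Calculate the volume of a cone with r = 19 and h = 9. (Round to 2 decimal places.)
Volume = (1/3) * pi * r² * h
Volume = (1/3) * pi * 19² * 9
Volume = (1/3) * pi * 361 * 9
Volume = (1/3) * pi * 3249
Volume = 3402.34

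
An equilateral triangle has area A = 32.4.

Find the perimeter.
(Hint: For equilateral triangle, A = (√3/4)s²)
A = (√3/4)s²  →  s² = 4A/√3 = 4·32.4/√3 = 74.8246
s = 8.65012
Perimeter = 3s = 25.95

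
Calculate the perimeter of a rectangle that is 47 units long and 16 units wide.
Perimeter = 2 * (length + width)
Perimeter = 2 * (47 + 16)
Perimeter = 2 * 63
Perimeter = 126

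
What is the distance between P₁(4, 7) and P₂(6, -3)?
Using the distance formula: d = sqrt((x₂-x₁)² + (y₂-y₁)²)
dx = 6 - 4 = 2
dy = (-3) - 7 = -10
d = sqrt(2² + (-10)²) = sqrt(4 + 100) = sqrt(104) = 10.20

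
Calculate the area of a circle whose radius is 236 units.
Area = pi * r²
Area = pi * 236²
Area = pi * 55696
Area = 174974.14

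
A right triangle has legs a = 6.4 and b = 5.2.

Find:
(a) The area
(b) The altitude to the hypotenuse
(a) Area = ½ab = ½·6.4·5.2 = 16.64
(b) Hypotenuse c = √(6.4² + 5.2²) = √68 = 8.24621
    Area = ½·c·h_c  →  h_c = 2·Area/c = 2·16.64/8.24621 = 4.036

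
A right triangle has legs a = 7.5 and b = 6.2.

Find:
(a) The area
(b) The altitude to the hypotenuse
(a) Area = ½ab = ½·7.5·6.2 = 23.25
(b) Hypotenuse c = √(7.5² + 6.2²) = √94.69 = 9.73088
    Area = ½·c·h_c  →  h_c = 2·Area/c = 2·23.25/9.73088 = 4.779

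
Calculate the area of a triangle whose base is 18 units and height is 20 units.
Area = (1/2) * base * height
Area = (1/2) * 18 * 20
Area = 180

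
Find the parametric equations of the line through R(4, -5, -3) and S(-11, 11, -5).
Direction vector d = S - R = (-15, 16, -2)
x = 4 - 15t, y = -5 + 16t, z = -3 - 2t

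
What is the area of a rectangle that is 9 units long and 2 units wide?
Area = length * width
Area = 9 * 2
Area = 18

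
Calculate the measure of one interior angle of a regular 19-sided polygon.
Interior angle of a regular n-gon = (n-2)*180/n
Interior angle = (19-2)*180/19
Interior angle = 17*180/19
Interior angle = 3060/19
Interior angle = 161.05 degrees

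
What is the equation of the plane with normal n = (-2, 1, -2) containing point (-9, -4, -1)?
d = n·P = (-2)(-9) + (1)(-4) + (-2)(-1) = 16
Plane: -2x + y - 2z = 16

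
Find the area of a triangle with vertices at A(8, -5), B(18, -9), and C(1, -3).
Using the coordinate formula: Area = (1/2)|x₁(y₂-y₃) + x₂(y₃-y₁) + x₃(y₁-y₂)|
Area = (1/2)|8((-9)-(-3)) + 18((-3)-(-5)) + 1((-5)-(-9))|
Area = (1/2)|8*(-6) + 18*2 + 1*4|
Area = (1/2)|(-48) + 36 + 4|
Area = (1/2)*8 = 4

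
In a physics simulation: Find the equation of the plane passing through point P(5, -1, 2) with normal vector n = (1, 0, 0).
d = n·P = (1)(5) + (0)(-1) + (0)(2) = 5
Plane: x = 5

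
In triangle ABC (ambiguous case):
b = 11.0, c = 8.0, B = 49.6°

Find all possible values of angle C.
sin(C)/c = sin(B)/b  →  sin(C) = c·sin(B)/b = 8.0·sin(49.6°)/11.0 = 0.553846
C₁ = arcsin(0.553846) = 33.63°,  C₂ = 180° - C₁ = 146.37°
Check C₂: A = 180° - 49.6° - 146.37° = -15.97° ≤ 0, rejected
C = 33.63° (one solution)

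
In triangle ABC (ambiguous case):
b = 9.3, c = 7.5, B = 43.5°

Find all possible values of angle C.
sin(C)/c = sin(B)/b  →  sin(C) = c·sin(B)/b = 7.5·sin(43.5°)/9.3 = 0.555125
C₁ = arcsin(0.555125) = 33.72°,  C₂ = 180° - C₁ = 146.28°
Check C₂: A = 180° - 43.5° - 146.28° = -9.78° ≤ 0, rejected
C = 33.72° (one solution)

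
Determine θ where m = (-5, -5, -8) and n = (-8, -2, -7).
m·n = 106, |m|² = 114, |n|² = 117
cos θ = 106/√13338 ≈ 0.9178
θ ≈ 23.39°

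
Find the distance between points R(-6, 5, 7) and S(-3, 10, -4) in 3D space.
d = √[(3)² + (5)² + (-11)²] = √155 = 12.45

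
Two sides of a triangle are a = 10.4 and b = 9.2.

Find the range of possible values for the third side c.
By the triangle inequality: |a - b| < c < a + b
|10.4 - 9.2| < c < 10.4 + 9.2
1.2 < c < 19.6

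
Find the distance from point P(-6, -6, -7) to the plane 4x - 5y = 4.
d = |4(-6) + (-5)(-6) + 0(-7) - (4)| / √(4² + (-5)² + 0²) = 2/√41 = 0.3123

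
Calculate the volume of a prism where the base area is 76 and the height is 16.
Volume = base area * height
Volume = 76 * 16
Volume = 1216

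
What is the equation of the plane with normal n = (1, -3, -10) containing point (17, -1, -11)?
d = n·P = (1)(17) + (-3)(-1) + (-10)(-11) = 130
Plane: x - 3y - 10z = 130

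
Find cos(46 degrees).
cos(46 degrees) = 0.6947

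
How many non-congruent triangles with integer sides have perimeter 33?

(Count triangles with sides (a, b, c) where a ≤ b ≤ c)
With a ≤ b ≤ c and a + b + c = 33, the triangle inequality a + b > c gives c < 33/2, so c ≤ 16.
Iterate a from 1 to ⌊p/3⌋ = 11; for each a, b ranges from a to ⌊(p−a)/2⌋ with c = p − a − b, keeping only c ≥ b.
Triples: (1, 16, 16), (2, 15, 16), (3, 14, 16), …
Count = 27 triangles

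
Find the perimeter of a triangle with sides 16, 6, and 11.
Perimeter = sum of all sides
Perimeter = 16 + 6 + 11
Perimeter = 33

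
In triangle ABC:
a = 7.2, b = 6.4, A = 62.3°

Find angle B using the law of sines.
sin(B)/b = sin(A)/a
sin(B) = b·sin(A)/a = 6.4·sin(62.3°)/7.2 = 0.787017
B = arcsin(0.787017) = 51.91°  (b ≤ a, so B ≤ A and the acute solution is unique)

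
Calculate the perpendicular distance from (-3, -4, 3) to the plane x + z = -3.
d = |1(-3) + 0(-4) + 1(3) - (-3)| / √(1² + 0² + 1²) = 3/√2 = 2.121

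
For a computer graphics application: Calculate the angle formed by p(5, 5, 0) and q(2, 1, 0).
p·q = 15, |p|² = 50, |q|² = 5
cos θ = 15/√250 ≈ 0.9487
θ ≈ 18.43°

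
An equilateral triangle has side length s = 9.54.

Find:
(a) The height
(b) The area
(a) Height h = s·√3/2 = 9.54·√3/2 = 8.262
(b) Area = (√3/4)·s² = (√3/4)·9.54² = (√3/4)·91.0116 = 39.41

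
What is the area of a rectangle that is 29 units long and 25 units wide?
Area = length * width
Area = 29 * 25
Area = 725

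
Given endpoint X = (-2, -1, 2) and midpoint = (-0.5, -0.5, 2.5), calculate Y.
Y = (2×(-0.5) - (-2), 2×(-0.5) - (-1), 2×2.5 - 2) = (1, 0, 3)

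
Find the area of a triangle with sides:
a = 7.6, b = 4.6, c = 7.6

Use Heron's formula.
s = (a+b+c)/2 = (7.6+4.6+7.6)/2 = 9.9
A = √(s(s-a)(s-b)(s-c)) = √(9.9·2.3·5.3·2.3)
A = √277.566 = 16.66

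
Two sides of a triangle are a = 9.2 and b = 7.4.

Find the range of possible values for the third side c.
By the triangle inequality: |a - b| < c < a + b
|9.2 - 7.4| < c < 9.2 + 7.4
1.8 < c < 16.6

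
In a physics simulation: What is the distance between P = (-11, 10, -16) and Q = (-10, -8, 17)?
d = √[(1)² + (-18)² + (33)²] = √1414 = 37.6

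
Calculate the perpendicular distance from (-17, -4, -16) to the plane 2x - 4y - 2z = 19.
d = |2(-17) + (-4)(-4) + (-2)(-16) - (19)| / √(2² + (-4)² + (-2)²) = 5/√24 = 1.021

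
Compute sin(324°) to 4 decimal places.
sin(324 degrees) = -0.5878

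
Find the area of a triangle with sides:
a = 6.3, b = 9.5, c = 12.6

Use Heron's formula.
s = (a+b+c)/2 = (6.3+9.5+12.6)/2 = 14.2
A = √(s(s-a)(s-b)(s-c)) = √(14.2·7.9·4.7·1.6)
A = √843.594 = 29.04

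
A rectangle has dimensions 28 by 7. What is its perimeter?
Perimeter = 2 * (length + width)
Perimeter = 2 * (28 + 7)
Perimeter = 2 * 35
Perimeter = 70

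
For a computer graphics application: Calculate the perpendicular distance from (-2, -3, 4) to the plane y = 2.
d = |0(-2) + 1(-3) + 0(4) - (2)| / √(0² + 1² + 0²) = 5/√1 = 5.0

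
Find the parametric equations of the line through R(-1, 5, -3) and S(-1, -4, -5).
Direction vector d = S - R = (0, -9, -2)
x = -1, y = 5 - 9t, z = -3 - 2t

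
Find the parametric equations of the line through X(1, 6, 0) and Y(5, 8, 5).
Direction vector d = Y - X = (4, 2, 5)
x = 1 + 4t, y = 6 + 2t, z = 0 + 5t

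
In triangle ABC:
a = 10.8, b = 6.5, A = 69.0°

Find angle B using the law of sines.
sin(B)/b = sin(A)/a
sin(B) = b·sin(A)/a = 6.5·sin(69.0°)/10.8 = 0.561877
B = arcsin(0.561877) = 34.19°  (b ≤ a, so B ≤ A and the acute solution is unique)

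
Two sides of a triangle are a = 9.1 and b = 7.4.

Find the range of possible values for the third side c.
By the triangle inequality: |a - b| < c < a + b
|9.1 - 7.4| < c < 9.1 + 7.4
1.7 < c < 16.5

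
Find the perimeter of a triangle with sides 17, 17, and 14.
Perimeter = sum of all sides
Perimeter = 17 + 17 + 14
Perimeter = 48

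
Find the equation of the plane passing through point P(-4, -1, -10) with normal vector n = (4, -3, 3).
d = n·P = (4)(-4) + (-3)(-1) + (3)(-10) = -43
Plane: 4x - 3y + 3z = -43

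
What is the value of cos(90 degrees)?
cos(90 degrees) = 0
Decimal approximation: 0.0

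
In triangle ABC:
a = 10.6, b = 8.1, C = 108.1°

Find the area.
Using A = ½ab·sin(C):
A = ½·10.6·8.1·sin(108.1°) = ½·85.86·0.950516 = 40.81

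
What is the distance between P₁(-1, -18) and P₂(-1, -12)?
Using the distance formula: d = sqrt((x₂-x₁)² + (y₂-y₁)²)
dx = (-1) - (-1) = 0
dy = (-12) - (-18) = 6
d = sqrt(0² + 6²) = sqrt(0 + 36) = sqrt(36) = 6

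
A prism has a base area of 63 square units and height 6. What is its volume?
Volume = base area * height
Volume = 63 * 6
Volume = 378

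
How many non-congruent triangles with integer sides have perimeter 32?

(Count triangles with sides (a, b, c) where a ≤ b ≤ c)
With a ≤ b ≤ c and a + b + c = 32, the triangle inequality a + b > c gives c < 32/2, so c ≤ 15.
Iterate a from 1 to ⌊p/3⌋ = 10; for each a, b ranges from a to ⌊(p−a)/2⌋ with c = p − a − b, keeping only c ≥ b.
Triples: (2, 15, 15), (3, 14, 15), (4, 13, 15), …
Count = 21 triangles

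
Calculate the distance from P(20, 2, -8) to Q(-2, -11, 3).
d = √[(-22)² + (-13)² + (11)²] = √774 = 27.82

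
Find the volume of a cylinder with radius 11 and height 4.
Volume = pi * r² * h
Volume = pi * 11² * 4
Volume = pi * 121 * 4
Volume = pi * 484
Volume = 1520.53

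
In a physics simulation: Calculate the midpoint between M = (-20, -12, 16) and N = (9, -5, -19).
Midpoint = ((-20+9)/2, (-12-5)/2, (16-19)/2) = (-5.5, -8.5, -1.5)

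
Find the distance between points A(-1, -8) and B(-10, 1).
Using the distance formula: d = sqrt((x₂-x₁)² + (y₂-y₁)²)
dx = (-10) - (-1) = -9
dy = 1 - (-8) = 9
d = sqrt((-9)² + 9²) = sqrt(81 + 81) = sqrt(162) = 12.73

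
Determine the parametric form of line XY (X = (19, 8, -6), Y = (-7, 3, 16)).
Direction vector d = Y - X = (-26, -5, 22)
x = 19 - 26t, y = 8 - 5t, z = -6 + 22t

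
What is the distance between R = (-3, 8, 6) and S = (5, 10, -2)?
d = √[(8)² + (2)² + (-8)²] = √132 = 11.49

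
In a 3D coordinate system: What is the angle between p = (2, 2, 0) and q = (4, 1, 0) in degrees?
p·q = 10, |p|² = 8, |q|² = 17
cos θ = 10/√136 ≈ 0.8575
θ ≈ 30.96°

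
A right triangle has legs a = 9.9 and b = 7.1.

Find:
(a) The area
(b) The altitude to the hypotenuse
(a) Area = ½ab = ½·9.9·7.1 = 35.145
(b) Hypotenuse c = √(9.9² + 7.1²) = √148.42 = 12.1828
    Area = ½·c·h_c  →  h_c = 2·Area/c = 2·35.145/12.1828 = 5.77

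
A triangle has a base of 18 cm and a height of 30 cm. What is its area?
Area = (1/2) * base * height
Area = (1/2) * 18 * 30
Area = 270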